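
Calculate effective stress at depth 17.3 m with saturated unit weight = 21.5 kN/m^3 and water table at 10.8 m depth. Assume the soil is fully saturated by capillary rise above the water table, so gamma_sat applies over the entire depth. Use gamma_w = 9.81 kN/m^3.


Total stress = gamma_sat * depth
sigma = 21.5 * 17.3 = 371.95 kPa
Pore water pressure u = gamma_w * (depth - d_wt)
u = 9.81 * (17.3 - 10.8) = 63.765 kPa
Effective stress = sigma - u
sigma' = 371.95 - 63.765 = 308.19 kPa


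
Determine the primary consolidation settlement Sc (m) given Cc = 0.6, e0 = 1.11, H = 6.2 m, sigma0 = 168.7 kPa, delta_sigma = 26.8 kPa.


Using Sc = Cc * H / (1 + e0) * log10((sigma0 + delta_sigma) / sigma0)
Stress ratio = (168.7 + 26.8) / 168.7 = 1.15886
log10(1.15886) = 0.0640317
Cc * H / (1 + e0) = 0.6 * 6.2 / (1 + 1.11) = 1.76303
Sc = 1.76303 * 0.0640317
Sc = 0.1129 m


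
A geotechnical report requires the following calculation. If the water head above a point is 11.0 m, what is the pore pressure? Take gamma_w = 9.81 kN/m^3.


Result: 107.91 kPa

Derivation:
Using u = gamma_w * h_w
u = 9.81 * 11.0
u = 107.91 kPa


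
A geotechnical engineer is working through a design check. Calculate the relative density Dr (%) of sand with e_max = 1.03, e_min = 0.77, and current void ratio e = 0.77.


Using Dr = (e_max - e) / (e_max - e_min) * 100
e_max - e = 1.03 - 0.77 = 0.26
e_max - e_min = 1.03 - 0.77 = 0.26
Dr = 0.26 / 0.26 * 100
Dr = 100.0 %


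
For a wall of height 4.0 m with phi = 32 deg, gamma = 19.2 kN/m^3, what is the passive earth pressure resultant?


Result: 499.9 kN/m

Derivation:
Compute passive earth pressure coefficient:
Kp = tan^2(45 + phi/2) = tan^2(61.0) = 3.254588
Compute passive force:
Pp = 0.5 * Kp * gamma * H^2
Pp = 0.5 * 3.254588 * 19.2 * 4.0^2
Pp = 499.9 kN/m


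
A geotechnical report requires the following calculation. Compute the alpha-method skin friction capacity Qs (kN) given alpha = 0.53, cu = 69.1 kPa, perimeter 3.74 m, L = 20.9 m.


Result: 2862.67 kN

Derivation:
Using Qs = alpha * cu * perimeter * L
Qs = 0.53 * 69.1 * 3.74 * 20.9
Qs = 2862.67 kN


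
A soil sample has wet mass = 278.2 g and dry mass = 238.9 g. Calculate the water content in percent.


Using w = (m_wet - m_dry) / m_dry * 100
m_wet - m_dry = 278.2 - 238.9 = 39.3 g
w = 39.3 / 238.9 * 100
w = 16.45 %


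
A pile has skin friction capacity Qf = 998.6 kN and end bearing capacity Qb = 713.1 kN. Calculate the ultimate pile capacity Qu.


Result: 1711.7 kN

Derivation:
Using Qu = Qf + Qb
Qu = 998.6 + 713.1
Qu = 1711.7 kN


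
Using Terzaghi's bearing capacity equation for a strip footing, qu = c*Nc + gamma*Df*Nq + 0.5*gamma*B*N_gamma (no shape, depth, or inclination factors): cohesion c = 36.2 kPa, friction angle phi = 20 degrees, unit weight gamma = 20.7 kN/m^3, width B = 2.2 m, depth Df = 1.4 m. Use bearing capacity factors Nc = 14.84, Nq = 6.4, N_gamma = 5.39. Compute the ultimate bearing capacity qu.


Compute qu = c*Nc + gamma*Df*Nq + 0.5*gamma*B*N_gamma
Term 1: 36.2 * 14.84 = 537.208
Term 2: 20.7 * 1.4 * 6.4 = 185.472
Term 3: 0.5 * 20.7 * 2.2 * 5.39 = 122.7303
qu = 537.208 + 185.472 + 122.7303
qu = 845.41 kPa


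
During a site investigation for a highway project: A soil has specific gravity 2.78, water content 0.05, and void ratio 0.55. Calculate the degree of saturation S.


Using S = Gs * w / e
S = 2.78 * 0.05 / 0.55
S = 0.2527


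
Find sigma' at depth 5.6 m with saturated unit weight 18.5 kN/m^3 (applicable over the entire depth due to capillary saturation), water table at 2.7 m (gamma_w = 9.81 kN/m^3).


Total stress = gamma_sat * depth
sigma = 18.5 * 5.6 = 103.6 kPa
Pore water pressure u = gamma_w * (depth - d_wt)
u = 9.81 * (5.6 - 2.7) = 28.449 kPa
Effective stress = sigma - u
sigma' = 103.6 - 28.449 = 75.15 kPa


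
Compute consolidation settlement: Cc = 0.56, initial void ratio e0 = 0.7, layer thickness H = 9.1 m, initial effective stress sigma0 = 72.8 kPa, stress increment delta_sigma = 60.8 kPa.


Result: 0.7904 m

Derivation:
Using Sc = Cc * H / (1 + e0) * log10((sigma0 + delta_sigma) / sigma0)
Stress ratio = (72.8 + 60.8) / 72.8 = 1.83516
log10(1.83516) = 0.263675
Cc * H / (1 + e0) = 0.56 * 9.1 / (1 + 0.7) = 2.99765
Sc = 2.99765 * 0.263675
Sc = 0.7904 m


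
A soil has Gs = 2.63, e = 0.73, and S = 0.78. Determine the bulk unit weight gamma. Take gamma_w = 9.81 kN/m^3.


Using gamma = gamma_w * (Gs + S*e) / (1 + e)
Numerator: Gs + S*e = 2.63 + 0.78*0.73 = 3.1994
Denominator: 1 + e = 1 + 0.73 = 1.73
gamma = 9.81 * 3.1994 / 1.73
gamma = 18.142 kN/m^3


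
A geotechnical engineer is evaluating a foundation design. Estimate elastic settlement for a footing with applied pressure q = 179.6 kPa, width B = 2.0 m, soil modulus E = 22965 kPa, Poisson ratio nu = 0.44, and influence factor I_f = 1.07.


Result: 13.496 mm

Derivation:
Using Se = q * B * (1 - nu^2) * I_f / E
1 - nu^2 = 1 - 0.44^2 = 0.8064
Se = 179.6 * 2.0 * 0.8064 * 1.07 / 22965
Se = 0.013496 m
Convert to mm: Se = 0.013496 * 1000 = 13.496 mm


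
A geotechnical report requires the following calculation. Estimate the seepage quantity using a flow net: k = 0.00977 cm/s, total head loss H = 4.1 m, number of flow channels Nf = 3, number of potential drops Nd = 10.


Convert k to m/s for unit consistency with H:
k = 0.00977 cm/s = 0.00977 / 100 m/s = 9.77e-05 m/s
Using q = k * H * Nf / Nd
Nf / Nd = 3 / 10 = 0.3
q = 9.77e-05 * 4.1 * 0.3
q = 0.0001202 m^3/s per m


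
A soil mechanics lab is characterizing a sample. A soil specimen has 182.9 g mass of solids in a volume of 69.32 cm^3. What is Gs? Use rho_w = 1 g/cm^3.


Using Gs = m_s / (V_s * rho_w)
Since rho_w = 1 g/cm^3:
Gs = 182.9 / 69.32
Gs = 2.638


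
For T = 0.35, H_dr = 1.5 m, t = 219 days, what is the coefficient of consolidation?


Using cv = T * H_dr^2 / t
H_dr^2 = 1.5^2 = 2.25
cv = 0.35 * 2.25 / 219
cv = 0.0036 m^2/day


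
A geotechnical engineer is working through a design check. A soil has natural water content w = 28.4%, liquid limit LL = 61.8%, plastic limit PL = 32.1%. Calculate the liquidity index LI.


Result: -0.125

Derivation:
First compute the plasticity index:
PI = LL - PL = 61.8 - 32.1 = 29.7
Then compute the liquidity index:
LI = (w - PL) / PI
LI = (28.4 - 32.1) / 29.7
LI = -0.125


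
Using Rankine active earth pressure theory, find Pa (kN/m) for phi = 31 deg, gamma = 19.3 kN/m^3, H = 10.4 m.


Compute active earth pressure coefficient:
Ka = tan^2(45 - phi/2) = tan^2(29.5) = 0.320099
Compute active force:
Pa = 0.5 * Ka * gamma * H^2
Pa = 0.5 * 0.320099 * 19.3 * 10.4^2
Pa = 334.1 kN/m


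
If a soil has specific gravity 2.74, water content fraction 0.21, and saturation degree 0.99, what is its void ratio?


Using the relation e = Gs * w / S
e = 2.74 * 0.21 / 0.99
e = 0.5812


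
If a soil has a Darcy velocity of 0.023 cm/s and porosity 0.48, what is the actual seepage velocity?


Using v_s = v_d / n
v_s = 0.023 / 0.48
v_s = 0.04792 cm/s


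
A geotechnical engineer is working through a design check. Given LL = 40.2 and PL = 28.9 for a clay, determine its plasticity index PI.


Using PI = LL - PL
PI = 40.2 - 28.9
PI = 11.3


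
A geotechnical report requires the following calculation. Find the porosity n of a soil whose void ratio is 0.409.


Result: 0.2903

Derivation:
Using the relation n = e / (1 + e)
n = 0.409 / (1 + 0.409)
n = 0.409 / 1.409
n = 0.2903


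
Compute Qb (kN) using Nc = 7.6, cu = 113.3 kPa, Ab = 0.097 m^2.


Using Qb = Nc * cu * Ab
Qb = 7.6 * 113.3 * 0.097
Qb = 83.52 kN


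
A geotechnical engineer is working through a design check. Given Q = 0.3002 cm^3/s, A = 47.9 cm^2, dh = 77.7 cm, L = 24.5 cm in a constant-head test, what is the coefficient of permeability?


Result: 0.001976 cm/s

Derivation:
Compute hydraulic gradient:
i = dh / L = 77.7 / 24.5 = 3.17143
Then apply Darcy's law:
k = Q / (A * i)
k = 0.3002 / (47.9 * 3.17143)
k = 0.3002 / 151.911
k = 0.001976 cm/s


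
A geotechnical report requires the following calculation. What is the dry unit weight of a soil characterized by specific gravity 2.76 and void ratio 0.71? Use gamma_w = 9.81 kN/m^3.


Result: 15.834 kN/m^3

Derivation:
Using gamma_d = Gs * gamma_w / (1 + e)
gamma_d = 2.76 * 9.81 / (1 + 0.71)
gamma_d = 2.76 * 9.81 / 1.71
gamma_d = 15.834 kN/m^3


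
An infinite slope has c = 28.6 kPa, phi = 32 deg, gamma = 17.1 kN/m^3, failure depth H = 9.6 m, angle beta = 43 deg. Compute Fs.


Using Fs = c / (gamma*H*sin(beta)*cos(beta)) + tan(phi)/tan(beta)
Cohesion contribution = 28.6 / (17.1*9.6*sin(43)*cos(43))
Cohesion contribution = 0.349291
Friction contribution = tan(32)/tan(43) = 0.67009
Fs = 0.349291 + 0.67009
Fs = 1.019


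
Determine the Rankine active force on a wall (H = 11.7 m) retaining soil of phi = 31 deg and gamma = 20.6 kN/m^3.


Result: 451.33 kN/m

Derivation:
Compute active earth pressure coefficient:
Ka = tan^2(45 - phi/2) = tan^2(29.5) = 0.320099
Compute active force:
Pa = 0.5 * Ka * gamma * H^2
Pa = 0.5 * 0.320099 * 20.6 * 11.7^2
Pa = 451.33 kN/m


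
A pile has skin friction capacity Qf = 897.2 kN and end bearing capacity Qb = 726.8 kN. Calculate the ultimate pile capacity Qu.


Using Qu = Qf + Qb
Qu = 897.2 + 726.8
Qu = 1624.0 kN


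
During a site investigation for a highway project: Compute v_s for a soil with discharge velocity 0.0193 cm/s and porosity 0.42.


Using v_s = v_d / n
v_s = 0.0193 / 0.42
v_s = 0.04595 cm/s


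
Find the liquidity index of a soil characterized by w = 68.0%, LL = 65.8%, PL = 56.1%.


Result: 1.227

Derivation:
First compute the plasticity index:
PI = LL - PL = 65.8 - 56.1 = 9.7
Then compute the liquidity index:
LI = (w - PL) / PI
LI = (68.0 - 56.1) / 9.7
LI = 1.227


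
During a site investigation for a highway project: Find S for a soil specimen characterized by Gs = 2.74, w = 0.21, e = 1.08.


Result: 0.5328

Derivation:
Using S = Gs * w / e
S = 2.74 * 0.21 / 1.08
S = 0.5328


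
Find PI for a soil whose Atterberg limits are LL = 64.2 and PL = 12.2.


Result: 52.0

Derivation:
Using PI = LL - PL
PI = 64.2 - 12.2
PI = 52.0


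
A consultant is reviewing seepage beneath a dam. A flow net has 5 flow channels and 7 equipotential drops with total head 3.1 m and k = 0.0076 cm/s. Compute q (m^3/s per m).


Result: 0.0001683 m^3/s per m

Derivation:
Convert k to m/s for unit consistency with H:
k = 0.0076 cm/s = 0.0076 / 100 m/s = 7.6e-05 m/s
Using q = k * H * Nf / Nd
Nf / Nd = 5 / 7 = 0.7143
q = 7.6e-05 * 3.1 * 0.7143
q = 0.0001683 m^3/s per m


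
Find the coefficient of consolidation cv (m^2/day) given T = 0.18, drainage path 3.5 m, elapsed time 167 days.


Using cv = T * H_dr^2 / t
H_dr^2 = 3.5^2 = 12.25
cv = 0.18 * 12.25 / 167
cv = 0.0132 m^2/day


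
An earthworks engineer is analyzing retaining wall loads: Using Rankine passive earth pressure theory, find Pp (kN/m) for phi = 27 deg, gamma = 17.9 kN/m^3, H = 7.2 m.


Result: 1235.52 kN/m

Derivation:
Compute passive earth pressure coefficient:
Kp = tan^2(45 + phi/2) = tan^2(58.5) = 2.66294
Compute passive force:
Pp = 0.5 * Kp * gamma * H^2
Pp = 0.5 * 2.66294 * 17.9 * 7.2^2
Pp = 1235.52 kN/m


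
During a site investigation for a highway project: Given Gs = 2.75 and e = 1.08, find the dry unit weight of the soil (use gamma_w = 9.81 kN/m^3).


Using gamma_d = Gs * gamma_w / (1 + e)
gamma_d = 2.75 * 9.81 / (1 + 1.08)
gamma_d = 2.75 * 9.81 / 2.08
gamma_d = 12.97 kN/m^3


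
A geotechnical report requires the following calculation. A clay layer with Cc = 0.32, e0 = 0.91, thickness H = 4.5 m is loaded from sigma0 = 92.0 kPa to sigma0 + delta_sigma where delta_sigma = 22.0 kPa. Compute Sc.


Using Sc = Cc * H / (1 + e0) * log10((sigma0 + delta_sigma) / sigma0)
Stress ratio = (92.0 + 22.0) / 92.0 = 1.23913
log10(1.23913) = 0.093117
Cc * H / (1 + e0) = 0.32 * 4.5 / (1 + 0.91) = 0.753927
Sc = 0.753927 * 0.093117
Sc = 0.0702 m


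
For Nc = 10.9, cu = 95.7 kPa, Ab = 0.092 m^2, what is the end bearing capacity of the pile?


Result: 95.97 kN

Derivation:
Using Qb = Nc * cu * Ab
Qb = 10.9 * 95.7 * 0.092
Qb = 95.97 kN


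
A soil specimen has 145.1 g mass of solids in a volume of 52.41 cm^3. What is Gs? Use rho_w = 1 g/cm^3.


Using Gs = m_s / (V_s * rho_w)
Since rho_w = 1 g/cm^3:
Gs = 145.1 / 52.41
Gs = 2.769


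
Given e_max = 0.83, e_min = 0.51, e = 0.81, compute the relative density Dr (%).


Using Dr = (e_max - e) / (e_max - e_min) * 100
e_max - e = 0.83 - 0.81 = 0.02
e_max - e_min = 0.83 - 0.51 = 0.32
Dr = 0.02 / 0.32 * 100
Dr = 6.25 %


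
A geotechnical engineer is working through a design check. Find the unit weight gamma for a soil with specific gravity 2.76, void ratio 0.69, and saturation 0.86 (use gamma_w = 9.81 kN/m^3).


Result: 19.466 kN/m^3

Derivation:
Using gamma = gamma_w * (Gs + S*e) / (1 + e)
Numerator: Gs + S*e = 2.76 + 0.86*0.69 = 3.3534
Denominator: 1 + e = 1 + 0.69 = 1.69
gamma = 9.81 * 3.3534 / 1.69
gamma = 19.466 kN/m^3


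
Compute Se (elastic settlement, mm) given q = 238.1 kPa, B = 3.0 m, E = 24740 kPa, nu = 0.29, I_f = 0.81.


Using Se = q * B * (1 - nu^2) * I_f / E
1 - nu^2 = 1 - 0.29^2 = 0.9159
Se = 238.1 * 3.0 * 0.9159 * 0.81 / 24740
Se = 0.021420 m
Convert to mm: Se = 0.021420 * 1000 = 21.42 mm


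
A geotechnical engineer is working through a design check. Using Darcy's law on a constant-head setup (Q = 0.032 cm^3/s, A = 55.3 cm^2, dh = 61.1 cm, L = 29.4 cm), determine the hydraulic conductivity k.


Compute hydraulic gradient:
i = dh / L = 61.1 / 29.4 = 2.07823
Then apply Darcy's law:
k = Q / (A * i)
k = 0.032 / (55.3 * 2.07823)
k = 0.032 / 114.926
k = 0.000278 cm/s


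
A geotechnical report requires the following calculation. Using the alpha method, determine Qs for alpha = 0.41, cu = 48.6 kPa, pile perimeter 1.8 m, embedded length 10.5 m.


Using Qs = alpha * cu * perimeter * L
Qs = 0.41 * 48.6 * 1.8 * 10.5
Qs = 376.6 kN


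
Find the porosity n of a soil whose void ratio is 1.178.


Using the relation n = e / (1 + e)
n = 1.178 / (1 + 1.178)
n = 1.178 / 2.178
n = 0.5409


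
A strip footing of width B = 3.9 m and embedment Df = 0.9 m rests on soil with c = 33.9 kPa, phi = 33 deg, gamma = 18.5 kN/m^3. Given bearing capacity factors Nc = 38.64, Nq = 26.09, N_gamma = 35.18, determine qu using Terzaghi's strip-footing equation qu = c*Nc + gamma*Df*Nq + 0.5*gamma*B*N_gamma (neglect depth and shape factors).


Compute qu = c*Nc + gamma*Df*Nq + 0.5*gamma*B*N_gamma
Term 1: 33.9 * 38.64 = 1309.896
Term 2: 18.5 * 0.9 * 26.09 = 434.3985
Term 3: 0.5 * 18.5 * 3.9 * 35.18 = 1269.1185
qu = 1309.896 + 434.3985 + 1269.1185
qu = 3013.41 kPa


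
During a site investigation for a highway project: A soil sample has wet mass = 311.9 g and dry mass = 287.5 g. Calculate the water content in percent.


Using w = (m_wet - m_dry) / m_dry * 100
m_wet - m_dry = 311.9 - 287.5 = 24.4 g
w = 24.4 / 287.5 * 100
w = 8.49 %


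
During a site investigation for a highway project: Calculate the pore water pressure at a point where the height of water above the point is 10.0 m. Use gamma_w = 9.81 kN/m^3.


Using u = gamma_w * h_w
u = 9.81 * 10.0
u = 98.1 kPa


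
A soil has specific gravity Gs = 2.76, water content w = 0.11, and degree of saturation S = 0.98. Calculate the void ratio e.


Result: 0.3098

Derivation:
Using the relation e = Gs * w / S
e = 2.76 * 0.11 / 0.98
e = 0.3098


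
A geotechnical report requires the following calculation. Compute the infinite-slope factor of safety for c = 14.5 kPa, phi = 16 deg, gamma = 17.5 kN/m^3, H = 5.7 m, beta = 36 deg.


Using Fs = c / (gamma*H*sin(beta)*cos(beta)) + tan(phi)/tan(beta)
Cohesion contribution = 14.5 / (17.5*5.7*sin(36)*cos(36))
Cohesion contribution = 0.305688
Friction contribution = tan(16)/tan(36) = 0.394671
Fs = 0.305688 + 0.394671
Fs = 0.7


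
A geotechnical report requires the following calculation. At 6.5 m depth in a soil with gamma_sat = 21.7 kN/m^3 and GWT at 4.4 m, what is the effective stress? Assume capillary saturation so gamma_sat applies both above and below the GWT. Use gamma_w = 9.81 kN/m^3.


Total stress = gamma_sat * depth
sigma = 21.7 * 6.5 = 141.05 kPa
Pore water pressure u = gamma_w * (depth - d_wt)
u = 9.81 * (6.5 - 4.4) = 20.601 kPa
Effective stress = sigma - u
sigma' = 141.05 - 20.601 = 120.45 kPa


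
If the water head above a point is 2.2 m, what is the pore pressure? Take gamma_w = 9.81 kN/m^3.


Using u = gamma_w * h_w
u = 9.81 * 2.2
u = 21.58 kPa


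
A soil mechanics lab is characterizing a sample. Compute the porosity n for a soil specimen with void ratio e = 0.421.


Using the relation n = e / (1 + e)
n = 0.421 / (1 + 0.421)
n = 0.421 / 1.421
n = 0.2963


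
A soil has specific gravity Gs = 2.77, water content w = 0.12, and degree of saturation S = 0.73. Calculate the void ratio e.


Using the relation e = Gs * w / S
e = 2.77 * 0.12 / 0.73
e = 0.4553


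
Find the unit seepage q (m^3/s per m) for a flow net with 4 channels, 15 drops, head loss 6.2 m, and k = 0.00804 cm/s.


Result: 0.0001329 m^3/s per m

Derivation:
Convert k to m/s for unit consistency with H:
k = 0.00804 cm/s = 0.00804 / 100 m/s = 8.04e-05 m/s
Using q = k * H * Nf / Nd
Nf / Nd = 4 / 15 = 0.2667
q = 8.04e-05 * 6.2 * 0.2667
q = 0.0001329 m^3/s per m


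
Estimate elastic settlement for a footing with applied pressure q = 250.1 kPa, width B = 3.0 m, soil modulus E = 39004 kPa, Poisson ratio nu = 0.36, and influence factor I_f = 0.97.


Result: 16.241 mm

Derivation:
Using Se = q * B * (1 - nu^2) * I_f / E
1 - nu^2 = 1 - 0.36^2 = 0.8704
Se = 250.1 * 3.0 * 0.8704 * 0.97 / 39004
Se = 0.016241 m
Convert to mm: Se = 0.016241 * 1000 = 16.241 mm


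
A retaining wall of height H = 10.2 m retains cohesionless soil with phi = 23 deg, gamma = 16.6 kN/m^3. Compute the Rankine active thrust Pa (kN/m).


Result: 378.31 kN/m

Derivation:
Compute active earth pressure coefficient:
Ka = tan^2(45 - phi/2) = tan^2(33.5) = 0.438092
Compute active force:
Pa = 0.5 * Ka * gamma * H^2
Pa = 0.5 * 0.438092 * 16.6 * 10.2^2
Pa = 378.31 kN/m


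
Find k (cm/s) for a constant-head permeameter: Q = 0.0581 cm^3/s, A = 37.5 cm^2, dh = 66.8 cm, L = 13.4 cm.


Compute hydraulic gradient:
i = dh / L = 66.8 / 13.4 = 4.98507
Then apply Darcy's law:
k = Q / (A * i)
k = 0.0581 / (37.5 * 4.98507)
k = 0.0581 / 186.94
k = 0.000311 cm/s


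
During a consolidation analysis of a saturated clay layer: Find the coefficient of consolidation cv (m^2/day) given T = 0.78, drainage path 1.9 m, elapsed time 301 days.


Using cv = T * H_dr^2 / t
H_dr^2 = 1.9^2 = 3.61
cv = 0.78 * 3.61 / 301
cv = 0.00935 m^2/day


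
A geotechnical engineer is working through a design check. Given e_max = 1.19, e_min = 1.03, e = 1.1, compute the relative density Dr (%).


Using Dr = (e_max - e) / (e_max - e_min) * 100
e_max - e = 1.19 - 1.1 = 0.09
e_max - e_min = 1.19 - 1.03 = 0.16
Dr = 0.09 / 0.16 * 100
Dr = 56.25 %


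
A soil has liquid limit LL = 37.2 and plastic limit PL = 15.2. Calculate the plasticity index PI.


Using PI = LL - PL
PI = 37.2 - 15.2
PI = 22.0


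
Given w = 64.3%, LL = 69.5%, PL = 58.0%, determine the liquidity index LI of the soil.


First compute the plasticity index:
PI = LL - PL = 69.5 - 58.0 = 11.5
Then compute the liquidity index:
LI = (w - PL) / PI
LI = (64.3 - 58.0) / 11.5
LI = 0.548


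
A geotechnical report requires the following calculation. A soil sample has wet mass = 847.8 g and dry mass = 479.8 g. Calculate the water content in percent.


Using w = (m_wet - m_dry) / m_dry * 100
m_wet - m_dry = 847.8 - 479.8 = 368.0 g
w = 368.0 / 479.8 * 100
w = 76.7 %


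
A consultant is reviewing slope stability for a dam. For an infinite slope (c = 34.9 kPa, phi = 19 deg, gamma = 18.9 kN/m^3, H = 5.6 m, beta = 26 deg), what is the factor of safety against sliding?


Using Fs = c / (gamma*H*sin(beta)*cos(beta)) + tan(phi)/tan(beta)
Cohesion contribution = 34.9 / (18.9*5.6*sin(26)*cos(26))
Cohesion contribution = 0.8369
Friction contribution = tan(19)/tan(26) = 0.705976
Fs = 0.8369 + 0.705976
Fs = 1.543


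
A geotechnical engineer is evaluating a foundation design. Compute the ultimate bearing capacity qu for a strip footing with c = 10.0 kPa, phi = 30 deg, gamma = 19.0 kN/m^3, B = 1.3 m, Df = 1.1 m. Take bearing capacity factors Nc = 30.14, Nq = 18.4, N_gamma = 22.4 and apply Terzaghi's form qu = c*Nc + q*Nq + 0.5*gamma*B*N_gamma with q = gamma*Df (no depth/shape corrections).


Result: 962.6 kPa

Derivation:
Compute qu = c*Nc + gamma*Df*Nq + 0.5*gamma*B*N_gamma
Term 1: 10.0 * 30.14 = 301.4
Term 2: 19.0 * 1.1 * 18.4 = 384.56
Term 3: 0.5 * 19.0 * 1.3 * 22.4 = 276.64
qu = 301.4 + 384.56 + 276.64
qu = 962.6 kPa


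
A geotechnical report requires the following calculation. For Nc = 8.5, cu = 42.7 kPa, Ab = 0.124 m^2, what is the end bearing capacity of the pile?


Result: 45.01 kN

Derivation:
Using Qb = Nc * cu * Ab
Qb = 8.5 * 42.7 * 0.124
Qb = 45.01 kN


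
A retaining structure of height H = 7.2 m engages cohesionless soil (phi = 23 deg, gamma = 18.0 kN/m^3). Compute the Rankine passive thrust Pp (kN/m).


Compute passive earth pressure coefficient:
Kp = tan^2(45 + phi/2) = tan^2(56.5) = 2.282623
Compute passive force:
Pp = 0.5 * Kp * gamma * H^2
Pp = 0.5 * 2.282623 * 18.0 * 7.2^2
Pp = 1064.98 kN/m


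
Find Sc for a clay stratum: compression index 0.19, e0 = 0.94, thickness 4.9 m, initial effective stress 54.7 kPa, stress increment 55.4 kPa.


Using Sc = Cc * H / (1 + e0) * log10((sigma0 + delta_sigma) / sigma0)
Stress ratio = (54.7 + 55.4) / 54.7 = 2.0128
log10(2.0128) = 0.3038
Cc * H / (1 + e0) = 0.19 * 4.9 / (1 + 0.94) = 0.479897
Sc = 0.479897 * 0.3038
Sc = 0.1458 m


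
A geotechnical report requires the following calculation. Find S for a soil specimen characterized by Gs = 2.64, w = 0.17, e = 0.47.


Using S = Gs * w / e
S = 2.64 * 0.17 / 0.47
S = 0.9549


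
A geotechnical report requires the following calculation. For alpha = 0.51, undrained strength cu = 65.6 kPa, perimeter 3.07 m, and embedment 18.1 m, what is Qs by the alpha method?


Result: 1859.05 kN

Derivation:
Using Qs = alpha * cu * perimeter * L
Qs = 0.51 * 65.6 * 3.07 * 18.1
Qs = 1859.05 kN


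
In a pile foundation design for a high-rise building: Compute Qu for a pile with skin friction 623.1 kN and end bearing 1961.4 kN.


Using Qu = Qf + Qb
Qu = 623.1 + 1961.4
Qu = 2584.5 kN


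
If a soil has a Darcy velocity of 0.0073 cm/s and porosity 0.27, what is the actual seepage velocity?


Result: 0.02704 cm/s

Derivation:
Using v_s = v_d / n
v_s = 0.0073 / 0.27
v_s = 0.02704 cm/s


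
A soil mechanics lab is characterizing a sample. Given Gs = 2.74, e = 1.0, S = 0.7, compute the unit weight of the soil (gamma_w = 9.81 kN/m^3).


Using gamma = gamma_w * (Gs + S*e) / (1 + e)
Numerator: Gs + S*e = 2.74 + 0.7*1.0 = 3.44
Denominator: 1 + e = 1 + 1.0 = 2.0
gamma = 9.81 * 3.44 / 2.0
gamma = 16.873 kN/m^3


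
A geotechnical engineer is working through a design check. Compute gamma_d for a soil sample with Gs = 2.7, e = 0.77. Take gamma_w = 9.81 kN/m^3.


Using gamma_d = Gs * gamma_w / (1 + e)
gamma_d = 2.7 * 9.81 / (1 + 0.77)
gamma_d = 2.7 * 9.81 / 1.77
gamma_d = 14.964 kN/m^3


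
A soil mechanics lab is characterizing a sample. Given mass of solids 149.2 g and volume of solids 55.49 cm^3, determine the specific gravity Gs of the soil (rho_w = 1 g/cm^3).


Result: 2.689

Derivation:
Using Gs = m_s / (V_s * rho_w)
Since rho_w = 1 g/cm^3:
Gs = 149.2 / 55.49
Gs = 2.689


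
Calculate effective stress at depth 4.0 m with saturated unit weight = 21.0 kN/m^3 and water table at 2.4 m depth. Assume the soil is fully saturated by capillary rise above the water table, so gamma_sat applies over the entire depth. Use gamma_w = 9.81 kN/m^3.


Total stress = gamma_sat * depth
sigma = 21.0 * 4.0 = 84.0 kPa
Pore water pressure u = gamma_w * (depth - d_wt)
u = 9.81 * (4.0 - 2.4) = 15.696 kPa
Effective stress = sigma - u
sigma' = 84.0 - 15.696 = 68.3 kPa


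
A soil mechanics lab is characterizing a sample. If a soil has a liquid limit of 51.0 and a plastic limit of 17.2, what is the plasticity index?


Result: 33.8

Derivation:
Using PI = LL - PL
PI = 51.0 - 17.2
PI = 33.8


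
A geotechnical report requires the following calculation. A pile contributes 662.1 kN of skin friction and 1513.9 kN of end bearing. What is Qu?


Result: 2176.0 kN

Derivation:
Using Qu = Qf + Qb
Qu = 662.1 + 1513.9
Qu = 2176.0 kN


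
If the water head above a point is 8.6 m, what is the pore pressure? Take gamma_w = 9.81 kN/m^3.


Result: 84.37 kPa

Derivation:
Using u = gamma_w * h_w
u = 9.81 * 8.6
u = 84.37 kPa


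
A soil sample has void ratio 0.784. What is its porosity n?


Using the relation n = e / (1 + e)
n = 0.784 / (1 + 0.784)
n = 0.784 / 1.784
n = 0.4395


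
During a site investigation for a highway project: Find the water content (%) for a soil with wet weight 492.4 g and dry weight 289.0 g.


Using w = (m_wet - m_dry) / m_dry * 100
m_wet - m_dry = 492.4 - 289.0 = 203.4 g
w = 203.4 / 289.0 * 100
w = 70.38 %


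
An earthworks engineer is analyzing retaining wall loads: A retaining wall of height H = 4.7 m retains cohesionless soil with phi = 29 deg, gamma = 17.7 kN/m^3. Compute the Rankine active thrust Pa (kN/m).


Result: 67.83 kN/m

Derivation:
Compute active earth pressure coefficient:
Ka = tan^2(45 - phi/2) = tan^2(30.5) = 0.346974
Compute active force:
Pa = 0.5 * Ka * gamma * H^2
Pa = 0.5 * 0.346974 * 17.7 * 4.7^2
Pa = 67.83 kN/m


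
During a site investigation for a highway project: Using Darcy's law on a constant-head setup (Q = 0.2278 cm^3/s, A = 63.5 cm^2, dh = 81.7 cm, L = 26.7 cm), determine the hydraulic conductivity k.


Compute hydraulic gradient:
i = dh / L = 81.7 / 26.7 = 3.05993
Then apply Darcy's law:
k = Q / (A * i)
k = 0.2278 / (63.5 * 3.05993)
k = 0.2278 / 194.305
k = 0.001172 cm/s


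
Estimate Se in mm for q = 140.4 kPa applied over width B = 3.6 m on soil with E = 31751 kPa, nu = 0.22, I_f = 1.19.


Result: 18.027 mm

Derivation:
Using Se = q * B * (1 - nu^2) * I_f / E
1 - nu^2 = 1 - 0.22^2 = 0.9516
Se = 140.4 * 3.6 * 0.9516 * 1.19 / 31751
Se = 0.018027 m
Convert to mm: Se = 0.018027 * 1000 = 18.027 mm


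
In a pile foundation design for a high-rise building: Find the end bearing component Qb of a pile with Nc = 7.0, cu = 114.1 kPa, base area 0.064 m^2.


Result: 51.12 kN

Derivation:
Using Qb = Nc * cu * Ab
Qb = 7.0 * 114.1 * 0.064
Qb = 51.12 kN


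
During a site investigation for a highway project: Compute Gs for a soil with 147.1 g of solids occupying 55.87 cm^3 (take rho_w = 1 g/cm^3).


Using Gs = m_s / (V_s * rho_w)
Since rho_w = 1 g/cm^3:
Gs = 147.1 / 55.87
Gs = 2.633


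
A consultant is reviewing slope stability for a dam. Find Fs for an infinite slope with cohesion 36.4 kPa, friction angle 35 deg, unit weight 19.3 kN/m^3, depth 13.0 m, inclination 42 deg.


Result: 1.069

Derivation:
Using Fs = c / (gamma*H*sin(beta)*cos(beta)) + tan(phi)/tan(beta)
Cohesion contribution = 36.4 / (19.3*13.0*sin(42)*cos(42))
Cohesion contribution = 0.291754
Friction contribution = tan(35)/tan(42) = 0.777659
Fs = 0.291754 + 0.777659
Fs = 1.069


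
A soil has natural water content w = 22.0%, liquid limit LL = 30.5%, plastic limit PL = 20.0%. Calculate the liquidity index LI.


First compute the plasticity index:
PI = LL - PL = 30.5 - 20.0 = 10.5
Then compute the liquidity index:
LI = (w - PL) / PI
LI = (22.0 - 20.0) / 10.5
LI = 0.19


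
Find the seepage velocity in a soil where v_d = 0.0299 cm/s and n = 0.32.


Using v_s = v_d / n
v_s = 0.0299 / 0.32
v_s = 0.09344 cm/s


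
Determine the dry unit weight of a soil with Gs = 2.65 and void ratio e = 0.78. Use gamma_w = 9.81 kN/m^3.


Result: 14.605 kN/m^3

Derivation:
Using gamma_d = Gs * gamma_w / (1 + e)
gamma_d = 2.65 * 9.81 / (1 + 0.78)
gamma_d = 2.65 * 9.81 / 1.78
gamma_d = 14.605 kN/m^3


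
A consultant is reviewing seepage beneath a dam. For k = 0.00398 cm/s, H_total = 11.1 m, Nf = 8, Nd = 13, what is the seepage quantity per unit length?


Result: 0.0002719 m^3/s per m

Derivation:
Convert k to m/s for unit consistency with H:
k = 0.00398 cm/s = 0.00398 / 100 m/s = 3.98e-05 m/s
Using q = k * H * Nf / Nd
Nf / Nd = 8 / 13 = 0.6154
q = 3.98e-05 * 11.1 * 0.6154
q = 0.0002719 m^3/s per m


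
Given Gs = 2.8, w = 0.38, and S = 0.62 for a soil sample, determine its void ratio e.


Result: 1.7161

Derivation:
Using the relation e = Gs * w / S
e = 2.8 * 0.38 / 0.62
e = 1.7161


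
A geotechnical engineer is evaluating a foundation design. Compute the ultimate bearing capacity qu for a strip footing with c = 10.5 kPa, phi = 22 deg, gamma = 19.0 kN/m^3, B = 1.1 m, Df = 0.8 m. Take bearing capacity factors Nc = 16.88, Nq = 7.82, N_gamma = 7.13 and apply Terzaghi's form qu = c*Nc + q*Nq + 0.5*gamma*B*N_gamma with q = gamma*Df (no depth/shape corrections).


Result: 370.61 kPa

Derivation:
Compute qu = c*Nc + gamma*Df*Nq + 0.5*gamma*B*N_gamma
Term 1: 10.5 * 16.88 = 177.24
Term 2: 19.0 * 0.8 * 7.82 = 118.864
Term 3: 0.5 * 19.0 * 1.1 * 7.13 = 74.5085
qu = 177.24 + 118.864 + 74.5085
qu = 370.61 kPa


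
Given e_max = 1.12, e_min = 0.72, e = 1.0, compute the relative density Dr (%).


Using Dr = (e_max - e) / (e_max - e_min) * 100
e_max - e = 1.12 - 1.0 = 0.12
e_max - e_min = 1.12 - 0.72 = 0.4
Dr = 0.12 / 0.4 * 100
Dr = 30.0 %


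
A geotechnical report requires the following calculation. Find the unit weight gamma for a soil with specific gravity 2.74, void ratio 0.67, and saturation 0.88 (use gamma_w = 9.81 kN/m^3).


Using gamma = gamma_w * (Gs + S*e) / (1 + e)
Numerator: Gs + S*e = 2.74 + 0.88*0.67 = 3.3296
Denominator: 1 + e = 1 + 0.67 = 1.67
gamma = 9.81 * 3.3296 / 1.67
gamma = 19.559 kN/m^3


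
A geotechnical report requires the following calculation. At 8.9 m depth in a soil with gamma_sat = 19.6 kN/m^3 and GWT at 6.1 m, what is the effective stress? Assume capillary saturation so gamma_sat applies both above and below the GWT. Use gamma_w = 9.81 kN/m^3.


Total stress = gamma_sat * depth
sigma = 19.6 * 8.9 = 174.44 kPa
Pore water pressure u = gamma_w * (depth - d_wt)
u = 9.81 * (8.9 - 6.1) = 27.468 kPa
Effective stress = sigma - u
sigma' = 174.44 - 27.468 = 146.97 kPa


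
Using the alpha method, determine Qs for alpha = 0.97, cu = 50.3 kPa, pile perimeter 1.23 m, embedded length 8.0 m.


Result: 480.1 kN

Derivation:
Using Qs = alpha * cu * perimeter * L
Qs = 0.97 * 50.3 * 1.23 * 8.0
Qs = 480.1 kN


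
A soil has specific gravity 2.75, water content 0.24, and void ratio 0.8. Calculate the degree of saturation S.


Using S = Gs * w / e
S = 2.75 * 0.24 / 0.8
S = 0.825


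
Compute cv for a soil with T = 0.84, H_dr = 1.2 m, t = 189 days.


Using cv = T * H_dr^2 / t
H_dr^2 = 1.2^2 = 1.44
cv = 0.84 * 1.44 / 189
cv = 0.0064 m^2/day


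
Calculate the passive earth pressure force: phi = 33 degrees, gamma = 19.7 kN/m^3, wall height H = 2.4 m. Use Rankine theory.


Result: 192.46 kN/m

Derivation:
Compute passive earth pressure coefficient:
Kp = tan^2(45 + phi/2) = tan^2(61.5) = 3.39212
Compute passive force:
Pp = 0.5 * Kp * gamma * H^2
Pp = 0.5 * 3.39212 * 19.7 * 2.4^2
Pp = 192.46 kN/m


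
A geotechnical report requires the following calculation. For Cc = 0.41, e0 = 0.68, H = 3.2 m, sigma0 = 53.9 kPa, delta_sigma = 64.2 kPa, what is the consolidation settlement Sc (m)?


Using Sc = Cc * H / (1 + e0) * log10((sigma0 + delta_sigma) / sigma0)
Stress ratio = (53.9 + 64.2) / 53.9 = 2.19109
log10(2.19109) = 0.340661
Cc * H / (1 + e0) = 0.41 * 3.2 / (1 + 0.68) = 0.780952
Sc = 0.780952 * 0.340661
Sc = 0.266 m


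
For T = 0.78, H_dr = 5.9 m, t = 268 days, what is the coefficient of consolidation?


Result: 0.10131 m^2/day

Derivation:
Using cv = T * H_dr^2 / t
H_dr^2 = 5.9^2 = 34.81
cv = 0.78 * 34.81 / 268
cv = 0.10131 m^2/day


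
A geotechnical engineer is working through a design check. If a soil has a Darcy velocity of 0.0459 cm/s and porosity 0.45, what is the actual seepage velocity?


Using v_s = v_d / n
v_s = 0.0459 / 0.45
v_s = 0.102 cm/s


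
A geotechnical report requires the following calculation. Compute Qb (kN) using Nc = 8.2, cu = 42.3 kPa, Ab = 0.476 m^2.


Using Qb = Nc * cu * Ab
Qb = 8.2 * 42.3 * 0.476
Qb = 165.11 kN


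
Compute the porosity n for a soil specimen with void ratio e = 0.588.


Using the relation n = e / (1 + e)
n = 0.588 / (1 + 0.588)
n = 0.588 / 1.588
n = 0.3703


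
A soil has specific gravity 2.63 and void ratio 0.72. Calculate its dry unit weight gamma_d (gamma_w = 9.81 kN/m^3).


Using gamma_d = Gs * gamma_w / (1 + e)
gamma_d = 2.63 * 9.81 / (1 + 0.72)
gamma_d = 2.63 * 9.81 / 1.72
gamma_d = 15.0 kN/m^3


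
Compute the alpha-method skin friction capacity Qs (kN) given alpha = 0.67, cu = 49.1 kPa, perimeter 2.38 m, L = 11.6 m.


Result: 908.22 kN

Derivation:
Using Qs = alpha * cu * perimeter * L
Qs = 0.67 * 49.1 * 2.38 * 11.6
Qs = 908.22 kN


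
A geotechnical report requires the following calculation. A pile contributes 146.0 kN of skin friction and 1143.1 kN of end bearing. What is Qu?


Using Qu = Qf + Qb
Qu = 146.0 + 1143.1
Qu = 1289.1 kN


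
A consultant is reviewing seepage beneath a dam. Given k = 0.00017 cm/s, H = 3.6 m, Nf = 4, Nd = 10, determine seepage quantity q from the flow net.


Convert k to m/s for unit consistency with H:
k = 0.00017 cm/s = 0.00017 / 100 m/s = 1.7e-06 m/s
Using q = k * H * Nf / Nd
Nf / Nd = 4 / 10 = 0.4
q = 1.7e-06 * 3.6 * 0.4
q = 2.448e-06 m^3/s per m


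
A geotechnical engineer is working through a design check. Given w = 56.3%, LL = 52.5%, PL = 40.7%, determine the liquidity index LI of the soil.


First compute the plasticity index:
PI = LL - PL = 52.5 - 40.7 = 11.8
Then compute the liquidity index:
LI = (w - PL) / PI
LI = (56.3 - 40.7) / 11.8
LI = 1.322


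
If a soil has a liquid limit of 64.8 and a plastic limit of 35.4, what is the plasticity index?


Using PI = LL - PL
PI = 64.8 - 35.4
PI = 29.4


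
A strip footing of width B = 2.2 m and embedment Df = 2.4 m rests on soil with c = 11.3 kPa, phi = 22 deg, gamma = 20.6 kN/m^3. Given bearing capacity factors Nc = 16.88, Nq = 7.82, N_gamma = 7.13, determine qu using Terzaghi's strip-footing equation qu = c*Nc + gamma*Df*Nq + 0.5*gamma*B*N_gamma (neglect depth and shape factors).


Result: 738.93 kPa

Derivation:
Compute qu = c*Nc + gamma*Df*Nq + 0.5*gamma*B*N_gamma
Term 1: 11.3 * 16.88 = 190.744
Term 2: 20.6 * 2.4 * 7.82 = 386.6208
Term 3: 0.5 * 20.6 * 2.2 * 7.13 = 161.5658
qu = 190.744 + 386.6208 + 161.5658
qu = 738.93 kPa


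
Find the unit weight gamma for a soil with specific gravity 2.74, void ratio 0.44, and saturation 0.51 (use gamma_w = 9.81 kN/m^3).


Using gamma = gamma_w * (Gs + S*e) / (1 + e)
Numerator: Gs + S*e = 2.74 + 0.51*0.44 = 2.9644
Denominator: 1 + e = 1 + 0.44 = 1.44
gamma = 9.81 * 2.9644 / 1.44
gamma = 20.195 kN/m^3


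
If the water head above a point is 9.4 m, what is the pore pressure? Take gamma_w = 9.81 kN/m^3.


Using u = gamma_w * h_w
u = 9.81 * 9.4
u = 92.21 kPa


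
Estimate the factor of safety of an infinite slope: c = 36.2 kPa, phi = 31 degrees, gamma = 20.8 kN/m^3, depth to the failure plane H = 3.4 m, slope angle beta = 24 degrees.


Result: 2.727

Derivation:
Using Fs = c / (gamma*H*sin(beta)*cos(beta)) + tan(phi)/tan(beta)
Cohesion contribution = 36.2 / (20.8*3.4*sin(24)*cos(24))
Cohesion contribution = 1.3776
Friction contribution = tan(31)/tan(24) = 1.34956
Fs = 1.3776 + 1.34956
Fs = 2.727


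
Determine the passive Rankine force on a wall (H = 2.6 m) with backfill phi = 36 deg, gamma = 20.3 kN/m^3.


Compute passive earth pressure coefficient:
Kp = tan^2(45 + phi/2) = tan^2(63.0) = 3.85184
Compute passive force:
Pp = 0.5 * Kp * gamma * H^2
Pp = 0.5 * 3.85184 * 20.3 * 2.6^2
Pp = 264.29 kN/m


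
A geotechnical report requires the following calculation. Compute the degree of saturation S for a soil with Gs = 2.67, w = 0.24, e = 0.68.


Using S = Gs * w / e
S = 2.67 * 0.24 / 0.68
S = 0.9424


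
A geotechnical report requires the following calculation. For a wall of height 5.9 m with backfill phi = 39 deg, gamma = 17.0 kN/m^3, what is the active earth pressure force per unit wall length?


Compute active earth pressure coefficient:
Ka = tan^2(45 - phi/2) = tan^2(25.5) = 0.227506
Compute active force:
Pa = 0.5 * Ka * gamma * H^2
Pa = 0.5 * 0.227506 * 17.0 * 5.9^2
Pa = 67.32 kN/m


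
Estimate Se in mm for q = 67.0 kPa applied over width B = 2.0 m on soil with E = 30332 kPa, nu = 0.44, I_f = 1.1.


Result: 3.919 mm

Derivation:
Using Se = q * B * (1 - nu^2) * I_f / E
1 - nu^2 = 1 - 0.44^2 = 0.8064
Se = 67.0 * 2.0 * 0.8064 * 1.1 / 30332
Se = 0.003919 m
Convert to mm: Se = 0.003919 * 1000 = 3.919 mm


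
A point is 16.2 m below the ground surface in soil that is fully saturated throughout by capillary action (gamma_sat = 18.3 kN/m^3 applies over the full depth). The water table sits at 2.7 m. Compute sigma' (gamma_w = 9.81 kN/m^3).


Result: 164.03 kPa

Derivation:
Total stress = gamma_sat * depth
sigma = 18.3 * 16.2 = 296.46 kPa
Pore water pressure u = gamma_w * (depth - d_wt)
u = 9.81 * (16.2 - 2.7) = 132.435 kPa
Effective stress = sigma - u
sigma' = 296.46 - 132.435 = 164.03 kPa


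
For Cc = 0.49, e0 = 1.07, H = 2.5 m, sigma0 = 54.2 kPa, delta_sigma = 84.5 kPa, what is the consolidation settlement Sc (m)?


Using Sc = Cc * H / (1 + e0) * log10((sigma0 + delta_sigma) / sigma0)
Stress ratio = (54.2 + 84.5) / 54.2 = 2.55904
log10(2.55904) = 0.408077
Cc * H / (1 + e0) = 0.49 * 2.5 / (1 + 1.07) = 0.591787
Sc = 0.591787 * 0.408077
Sc = 0.2415 m


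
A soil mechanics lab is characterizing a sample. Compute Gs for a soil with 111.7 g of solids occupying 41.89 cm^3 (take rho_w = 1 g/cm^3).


Using Gs = m_s / (V_s * rho_w)
Since rho_w = 1 g/cm^3:
Gs = 111.7 / 41.89
Gs = 2.667


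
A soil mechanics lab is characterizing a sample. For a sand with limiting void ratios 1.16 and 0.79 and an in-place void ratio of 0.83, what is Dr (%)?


Result: 89.19 %

Derivation:
Using Dr = (e_max - e) / (e_max - e_min) * 100
e_max - e = 1.16 - 0.83 = 0.33
e_max - e_min = 1.16 - 0.79 = 0.37
Dr = 0.33 / 0.37 * 100
Dr = 89.19 %


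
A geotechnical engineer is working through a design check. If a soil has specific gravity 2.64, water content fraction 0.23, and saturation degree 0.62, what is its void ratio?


Using the relation e = Gs * w / S
e = 2.64 * 0.23 / 0.62
e = 0.9794


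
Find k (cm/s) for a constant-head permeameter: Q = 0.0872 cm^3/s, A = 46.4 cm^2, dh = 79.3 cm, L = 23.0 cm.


Compute hydraulic gradient:
i = dh / L = 79.3 / 23.0 = 3.44783
Then apply Darcy's law:
k = Q / (A * i)
k = 0.0872 / (46.4 * 3.44783)
k = 0.0872 / 159.979
k = 0.000545 cm/s


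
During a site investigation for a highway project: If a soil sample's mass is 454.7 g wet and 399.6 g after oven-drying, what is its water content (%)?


Using w = (m_wet - m_dry) / m_dry * 100
m_wet - m_dry = 454.7 - 399.6 = 55.1 g
w = 55.1 / 399.6 * 100
w = 13.79 %


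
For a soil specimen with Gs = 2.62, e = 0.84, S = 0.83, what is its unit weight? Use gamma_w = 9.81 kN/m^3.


Using gamma = gamma_w * (Gs + S*e) / (1 + e)
Numerator: Gs + S*e = 2.62 + 0.83*0.84 = 3.3172
Denominator: 1 + e = 1 + 0.84 = 1.84
gamma = 9.81 * 3.3172 / 1.84
gamma = 17.686 kN/m^3


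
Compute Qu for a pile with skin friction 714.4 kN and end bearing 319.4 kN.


Using Qu = Qf + Qb
Qu = 714.4 + 319.4
Qu = 1033.8 kN


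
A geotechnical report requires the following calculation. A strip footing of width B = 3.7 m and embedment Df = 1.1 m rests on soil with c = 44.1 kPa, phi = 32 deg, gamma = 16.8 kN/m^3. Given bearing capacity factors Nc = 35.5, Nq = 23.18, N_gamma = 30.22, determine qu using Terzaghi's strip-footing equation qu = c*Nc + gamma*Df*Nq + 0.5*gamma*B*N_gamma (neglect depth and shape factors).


Compute qu = c*Nc + gamma*Df*Nq + 0.5*gamma*B*N_gamma
Term 1: 44.1 * 35.5 = 1565.55
Term 2: 16.8 * 1.1 * 23.18 = 428.3664
Term 3: 0.5 * 16.8 * 3.7 * 30.22 = 939.2376
qu = 1565.55 + 428.3664 + 939.2376
qu = 2933.15 kPa
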